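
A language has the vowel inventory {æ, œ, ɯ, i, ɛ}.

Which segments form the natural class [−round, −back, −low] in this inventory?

i, ɛ

Checking each segment against [−round], [−back], [−low]: /i/ (high front unrounded tense vowel), /ɛ/ (mid front unrounded lax vowel) satisfy every feature; every other segment in the inventory fails at least one.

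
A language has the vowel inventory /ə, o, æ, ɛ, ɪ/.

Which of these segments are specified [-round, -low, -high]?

Among the inventory, the [-round] segments are /ə, æ, ɛ, ɪ/.
Intersecting with [-low] gives /ə, ɛ, ɪ/.
Then [-high] leaves /ə, ɛ/.

ə, ɛ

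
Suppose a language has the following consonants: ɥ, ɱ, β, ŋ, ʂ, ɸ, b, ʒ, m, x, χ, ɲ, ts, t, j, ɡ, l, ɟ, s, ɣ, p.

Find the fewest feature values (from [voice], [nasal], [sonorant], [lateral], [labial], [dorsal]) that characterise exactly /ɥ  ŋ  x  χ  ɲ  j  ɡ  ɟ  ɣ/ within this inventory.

[+dorsal]

/ɥ, ŋ, x, χ, ɲ, j, ɡ, ɟ, ɣ/ are exactly the [+dorsal] segments in the inventory, so a single feature suffices.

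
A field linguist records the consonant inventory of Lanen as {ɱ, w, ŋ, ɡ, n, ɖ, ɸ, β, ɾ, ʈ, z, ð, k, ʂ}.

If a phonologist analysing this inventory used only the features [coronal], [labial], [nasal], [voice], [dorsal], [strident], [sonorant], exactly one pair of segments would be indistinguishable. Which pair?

ð, ɖ

/ð/ (voiced dental fricative) and /ɖ/ (voiced retroflex stop) are both [+coronal], [−labial], [−nasal], [+voice], [−dorsal], [−strident], [−sonorant], so none of the listed features separates them. (They do differ in [continuant], [anterior] and [distributed], which are not among the given features.) Every other pair in the inventory differs on at least one listed feature.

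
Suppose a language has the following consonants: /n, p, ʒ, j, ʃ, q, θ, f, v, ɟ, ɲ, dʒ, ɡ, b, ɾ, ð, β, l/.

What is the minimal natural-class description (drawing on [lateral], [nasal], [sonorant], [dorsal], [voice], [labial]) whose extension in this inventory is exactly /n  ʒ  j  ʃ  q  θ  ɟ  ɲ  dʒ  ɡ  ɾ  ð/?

[−lateral, −labial]

Every target segment is [−lateral], [−labial]; each remaining inventory member fails at least one of these. Each conjunct is needed — [−labial] alone would also admit /l/; [−lateral] alone would also admit /p, f, v, b, …/ — and no other single listed feature has exactly this extension, so two is the minimum.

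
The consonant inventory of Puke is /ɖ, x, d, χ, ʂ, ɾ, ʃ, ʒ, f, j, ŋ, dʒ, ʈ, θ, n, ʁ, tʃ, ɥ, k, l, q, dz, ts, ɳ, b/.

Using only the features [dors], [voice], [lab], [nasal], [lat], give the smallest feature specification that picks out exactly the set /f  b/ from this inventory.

/f, b/ are all [+labial], [−dorsal], and no other segment in the inventory matches both values. Dropping any one of them over-generates: [−dorsal] alone would also admit /ɖ, d, ʂ, ɾ, …/; [+labial] alone would also admit /ɥ/. No other single listed feature picks out exactly this set either, so fewer than two features will not do.

[+lab, −dors]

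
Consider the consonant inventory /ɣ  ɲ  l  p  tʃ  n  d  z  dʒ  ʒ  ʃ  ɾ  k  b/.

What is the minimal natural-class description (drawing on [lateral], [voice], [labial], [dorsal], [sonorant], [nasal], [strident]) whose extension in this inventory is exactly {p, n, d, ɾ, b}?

/p, n, d, ɾ, b/ are all [-strident], [-lateral], [-dorsal], and no other segment in the inventory matches all three values. Dropping any one of them over-generates: [-lateral, -dorsal] alone would also admit /tʃ, z, dʒ, ʒ, …/; [-strident, -dorsal] alone would also admit /l/; [-strident, -lateral] alone would also admit /ɣ, ɲ, k/. No other combination of two listed features picks out exactly this set either, so fewer than three features will not do.

[-strident, -lateral, -dorsal]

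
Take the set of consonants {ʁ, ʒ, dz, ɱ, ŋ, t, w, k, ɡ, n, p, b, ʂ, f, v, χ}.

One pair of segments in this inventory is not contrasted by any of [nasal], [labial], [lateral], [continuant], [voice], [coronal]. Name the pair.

On the given features, /v/ and /w/ have an identical profile: [−nasal], [+labial], [−lateral], [+continuant], [+voice], [−coronal]. No other two segments in the inventory coincide on all 6 features. (They do differ in [sonorant], [round] and [dorsal], which are not among the given features.)

v, w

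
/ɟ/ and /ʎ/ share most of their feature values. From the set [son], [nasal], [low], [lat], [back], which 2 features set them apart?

[sonorant], [lateral]

The two segments share [−nasal], [−low], [−back]. The only features from the list on which they differ: /ɟ/ is [−sonorant] while /ʎ/ is [+sonorant]; /ɟ/ is [−lateral] while /ʎ/ is [+lateral].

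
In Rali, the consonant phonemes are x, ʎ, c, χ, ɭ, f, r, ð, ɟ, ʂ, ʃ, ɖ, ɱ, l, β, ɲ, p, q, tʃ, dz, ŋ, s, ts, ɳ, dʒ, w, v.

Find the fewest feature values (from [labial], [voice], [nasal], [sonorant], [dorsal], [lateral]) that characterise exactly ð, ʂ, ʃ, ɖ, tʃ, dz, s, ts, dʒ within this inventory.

[−sonorant, −labial, −dorsal]

Every target segment is [−sonorant], [−labial], [−dorsal]; each remaining inventory member fails at least one of these. Each conjunct is needed — [−labial, −dorsal] alone would also admit /ɭ, r, l, ɳ/; [−sonorant, −dorsal] alone would also admit /f, β, p, v/; [−sonorant, −labial] alone would also admit /x, c, χ, ɟ, …/ — and no other combination of two listed features has exactly this extension, so three is the minimum.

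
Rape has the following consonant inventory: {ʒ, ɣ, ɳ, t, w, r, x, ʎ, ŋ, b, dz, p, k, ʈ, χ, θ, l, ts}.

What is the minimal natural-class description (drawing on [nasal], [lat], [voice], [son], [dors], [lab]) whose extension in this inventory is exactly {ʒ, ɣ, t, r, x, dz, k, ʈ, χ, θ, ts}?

[−nasal, −lat, −lab]

The class [−nasal], [−lateral], [−labial] has exactly /ʒ, ɣ, t, r, x, dz, k, ʈ, χ, θ, ts/ as its extension in this inventory. No smaller conjunction from the listed features achieves this: [−lateral, −labial] alone would also admit /ɳ, ŋ/; [−nasal, −labial] alone would also admit /ʎ, l/; [−nasal, −lateral] alone would also admit /w, b, p/; and checking the remaining two-feature bundles turns up none with this extension.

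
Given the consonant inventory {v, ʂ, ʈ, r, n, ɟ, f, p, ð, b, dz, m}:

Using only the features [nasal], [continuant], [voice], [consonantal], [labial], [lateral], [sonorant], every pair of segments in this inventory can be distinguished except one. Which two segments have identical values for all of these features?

ɟ, dz

/ɟ/ (voiced palatal stop) and /dz/ (voiced alveolar affricate) are both [-nasal], [-continuant], [+voice], [+consonantal], [-labial], [-lateral], [-sonorant], so none of the listed features separates them. (They do differ in [strident], [delayed release] and [dorsal], which are not among the given features.) Every other pair in the inventory differs on at least one listed feature.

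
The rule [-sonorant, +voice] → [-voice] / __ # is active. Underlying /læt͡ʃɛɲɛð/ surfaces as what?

The only segment in the rule's environment that also matches [-sonorant, +voice] is /ð/. Applying [-voice] turns the voiced dental fricative into /θ/ (voiceless dental fricative), giving [læt͡ʃɛɲɛθ].

[læt͡ʃɛɲɛθ]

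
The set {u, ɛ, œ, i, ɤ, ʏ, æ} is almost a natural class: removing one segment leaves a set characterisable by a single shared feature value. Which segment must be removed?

æ

The remaining segments after removing /æ/ share [-low]; /æ/ (low front unrounded vowel) is [+low]. For every other candidate removal, the leftover set fails to share any single feature value that the removed segment lacks.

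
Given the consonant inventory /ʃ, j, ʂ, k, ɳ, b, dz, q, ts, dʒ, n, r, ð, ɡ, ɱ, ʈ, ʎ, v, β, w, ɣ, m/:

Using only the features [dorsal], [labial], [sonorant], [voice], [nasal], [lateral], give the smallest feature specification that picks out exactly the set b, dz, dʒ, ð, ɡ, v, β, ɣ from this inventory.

Every target segment is [−sonorant], [+voice]; each remaining inventory member fails at least one of these. Each conjunct is needed — [+voice] alone would also admit /j, ɳ, n, r, …/; [−sonorant] alone would also admit /ʃ, ʂ, k, q, …/ — and no other single listed feature has exactly this extension, so two is the minimum.

[−sonorant, +voice]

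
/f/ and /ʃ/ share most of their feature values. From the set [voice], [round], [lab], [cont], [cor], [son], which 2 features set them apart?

[labial], [coronal]

The two segments share [−voice], [−round], [+continuant], [−sonorant]. The only features from the list on which they differ: /f/ is [+labial] while /ʃ/ is [−labial]; /f/ is [−coronal] while /ʃ/ is [+coronal].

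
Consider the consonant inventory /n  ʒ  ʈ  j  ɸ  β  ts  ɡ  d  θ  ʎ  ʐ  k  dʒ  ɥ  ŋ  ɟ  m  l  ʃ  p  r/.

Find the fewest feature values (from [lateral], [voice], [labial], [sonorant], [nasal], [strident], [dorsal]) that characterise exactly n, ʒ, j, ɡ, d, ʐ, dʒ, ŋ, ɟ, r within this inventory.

[+voice, −lateral, −labial]

The class [+voice], [−lateral], [−labial] has exactly /n, ʒ, j, ɡ, d, ʐ, dʒ, ŋ, ɟ, r/ as its extension in this inventory. No smaller conjunction from the listed features achieves this: [−lateral, −labial] alone would also admit /ʈ, ts, θ, k, …/; [+voice, −labial] alone would also admit /ʎ, l/; [+voice, −lateral] alone would also admit /β, ɥ, m/; and checking the remaining two-feature bundles turns up none with this extension.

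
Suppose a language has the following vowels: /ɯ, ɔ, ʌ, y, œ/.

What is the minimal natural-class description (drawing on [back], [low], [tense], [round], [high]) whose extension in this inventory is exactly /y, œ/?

Every target segment is [-back] and no other inventory member is, so one feature is enough.

[-back]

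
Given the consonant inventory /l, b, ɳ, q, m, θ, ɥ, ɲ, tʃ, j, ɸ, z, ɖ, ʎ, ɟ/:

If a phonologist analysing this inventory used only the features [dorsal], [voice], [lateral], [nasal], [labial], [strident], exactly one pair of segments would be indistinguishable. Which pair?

Both /ɟ/ and /j/ are [+dorsal], [+voice], [-lateral], [-nasal], [-labial], [-strident]. Since the list omits [sonorant] and [continuant] — which do distinguish the voiced palatal stop from the palatal glide — this pair collapses; all other pairs remain distinct.

ɟ, j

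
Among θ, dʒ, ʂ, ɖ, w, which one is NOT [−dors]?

/ɖ, θ, dʒ, ʂ/ are all [−dorsal]; /w/ (labial-velar glide) is [+dorsal].

w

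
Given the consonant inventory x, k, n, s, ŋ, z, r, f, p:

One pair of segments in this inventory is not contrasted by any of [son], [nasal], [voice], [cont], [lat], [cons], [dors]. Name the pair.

Both /s/ and /f/ are [-sonorant], [-nasal], [-voice], [+continuant], [-lateral], [+consonantal], [-dorsal]. Since the list omits [labial] and [coronal] — which do distinguish the voiceless alveolar fricative from the voiceless labiodental fricative — this pair collapses; all other pairs remain distinct.

s, f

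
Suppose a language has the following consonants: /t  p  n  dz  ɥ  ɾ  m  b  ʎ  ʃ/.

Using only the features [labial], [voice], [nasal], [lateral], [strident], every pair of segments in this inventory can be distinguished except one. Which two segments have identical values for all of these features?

b, ɥ

Both /b/ and /ɥ/ are [+labial], [+voice], [−nasal], [−lateral], [−strident]. Since the list omits [sonorant], [continuant], [round] and [dorsal] — which do distinguish the voiced bilabial stop from the labial-palatal glide — this pair collapses; all other pairs remain distinct.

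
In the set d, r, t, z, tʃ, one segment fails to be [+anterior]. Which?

tʃ

Every segment except /tʃ/ is [+anterior]. /tʃ/ (voiceless postalveolar affricate) is [−anterior], so it is the exception.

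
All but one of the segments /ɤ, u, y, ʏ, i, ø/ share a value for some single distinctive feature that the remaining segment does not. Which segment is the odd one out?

The remaining segments after removing /ʏ/ share [+tense]; /ʏ/ (high front rounded lax vowel) is [-tense]. For every other candidate removal, the leftover set fails to share any single feature value that the removed segment lacks.

ʏ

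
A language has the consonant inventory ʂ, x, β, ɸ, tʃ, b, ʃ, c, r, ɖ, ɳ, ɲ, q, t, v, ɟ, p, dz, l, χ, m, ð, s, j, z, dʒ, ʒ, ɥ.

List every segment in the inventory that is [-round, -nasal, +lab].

Checking each segment against [-round], [-nasal], [+labial]: /β/ (voiced bilabial fricative), /ɸ/ (voiceless bilabial fricative), /b/ (voiced bilabial stop), /v/ (voiced labiodental fricative), /p/ (voiceless bilabial stop) satisfy every feature; every other segment in the inventory fails at least one.

β, ɸ, b, v, p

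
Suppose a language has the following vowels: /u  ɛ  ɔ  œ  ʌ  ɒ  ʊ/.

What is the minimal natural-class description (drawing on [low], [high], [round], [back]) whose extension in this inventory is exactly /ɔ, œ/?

[−high, −low, +round]

/ɔ, œ/ are all [−high], [−low], [+round], and no other segment in the inventory matches all three values. Dropping any one of them over-generates: [−low, +round] alone would also admit /u, ʊ/; [−high, +round] alone would also admit /ɒ/; [−high, −low] alone would also admit /ɛ, ʌ/. No other combination of two listed features picks out exactly this set either, so fewer than three features will not do.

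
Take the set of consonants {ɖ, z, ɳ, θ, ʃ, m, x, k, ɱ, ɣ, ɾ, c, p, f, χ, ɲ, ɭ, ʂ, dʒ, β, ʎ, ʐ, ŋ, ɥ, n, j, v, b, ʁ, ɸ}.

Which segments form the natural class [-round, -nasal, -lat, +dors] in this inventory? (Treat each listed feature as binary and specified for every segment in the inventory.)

Checking each segment against [-round], [-nasal], [-lateral], [+dorsal]: /x/ (voiceless velar fricative), /k/ (voiceless velar stop), /ɣ/ (voiced velar fricative), /c/ (voiceless palatal stop), /χ/ (voiceless uvular fricative), /j/ (palatal glide), among others, satisfy every feature; every other segment in the inventory fails at least one.

x, k, ɣ, c, χ, j, ʁ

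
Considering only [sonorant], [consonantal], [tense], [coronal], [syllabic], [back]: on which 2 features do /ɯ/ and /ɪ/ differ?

[back], [tense]

/ɯ/ (high back unrounded vowel) and /ɪ/ (high front unrounded lax vowel) agree on [+sonorant], [−consonantal], [−coronal], [+syllabic]. They differ on [back] (/ɯ/ [+], /ɪ/ [−]), [tense] (/ɯ/ [+], /ɪ/ [−]).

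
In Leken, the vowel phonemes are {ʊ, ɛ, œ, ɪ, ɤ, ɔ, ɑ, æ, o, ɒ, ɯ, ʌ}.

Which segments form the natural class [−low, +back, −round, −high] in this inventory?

ɤ, ʌ

Checking each segment against [−low], [+back], [−round], [−high]: /ɤ/ (mid back unrounded tense vowel), /ʌ/ (mid back unrounded lax vowel) satisfy every feature; every other segment in the inventory fails at least one.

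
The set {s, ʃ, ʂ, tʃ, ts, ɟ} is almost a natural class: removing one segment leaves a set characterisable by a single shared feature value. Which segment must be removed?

ɟ

[strident] (equivalently [voice], [dorsal]) groups all but one: /ʃ, ts, ʂ, tʃ, s/ share [+strident] while /ɟ/ (voiced palatal stop) alone is [−strident]. Removing any other segment would not leave a single-feature class that excludes it.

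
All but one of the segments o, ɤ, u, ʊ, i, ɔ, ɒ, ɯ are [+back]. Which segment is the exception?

/u, o, ʊ, ɔ, ɒ, ɤ, ɯ/ are all [+back]; /i/ (high front unrounded tense vowel) is [-back].

i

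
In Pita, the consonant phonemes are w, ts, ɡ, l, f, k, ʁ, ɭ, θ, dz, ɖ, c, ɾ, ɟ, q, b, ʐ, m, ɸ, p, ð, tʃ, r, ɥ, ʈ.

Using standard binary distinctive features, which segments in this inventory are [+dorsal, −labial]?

ɡ, k, ʁ, c, ɟ, q

Eliminate segments failing any feature: /w, ɥ/ are [+labial]; /ts, l, f, ɭ, θ, dz, ɖ, ɾ, b, ʐ, m, ɸ, p, ð, tʃ, r, ʈ/ are [−dorsal]. The remaining /ɡ, k, ʁ, c, ɟ, q/ satisfy [+dorsal], [−labial].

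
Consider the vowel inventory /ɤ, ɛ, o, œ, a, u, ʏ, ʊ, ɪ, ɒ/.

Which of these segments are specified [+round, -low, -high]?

Eliminate segments failing any feature: /ɤ, ɛ, a, ɪ/ are [-round]; /u, ʏ, ʊ/ are [+high]; /ɒ/ is [+low]. The remaining /o, œ/ satisfy [+round], [-low], [-high].

o, œ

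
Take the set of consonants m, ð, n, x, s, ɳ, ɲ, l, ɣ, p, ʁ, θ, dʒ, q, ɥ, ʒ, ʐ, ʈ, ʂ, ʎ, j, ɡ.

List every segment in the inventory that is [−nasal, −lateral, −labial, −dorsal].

ð, s, θ, dʒ, ʒ, ʐ, ʈ, ʂ

Eliminate segments failing any feature: /m, n, ɳ, ɲ/ are [+nasal]; /x, ɣ, ʁ, q, j, ɡ/ are [+dorsal]; /l, ʎ/ are [+lateral]; /p, ɥ/ are [+labial]. The remaining /ð, s, θ, dʒ, ʒ, ʐ, ʈ, ʂ/ satisfy [−nasal], [−lateral], [−labial], [−dorsal].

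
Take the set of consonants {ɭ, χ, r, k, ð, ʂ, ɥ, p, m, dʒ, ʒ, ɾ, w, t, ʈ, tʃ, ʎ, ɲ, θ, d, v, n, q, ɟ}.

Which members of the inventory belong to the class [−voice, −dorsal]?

Among the inventory, the [−voice] segments are /χ, k, ʂ, p, t, ʈ, tʃ, θ, q/.
Then [−dorsal] leaves /ʂ, p, t, ʈ, tʃ, θ/.

ʂ, p, t, ʈ, tʃ, θ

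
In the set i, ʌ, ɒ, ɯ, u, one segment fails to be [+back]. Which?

i

/ʌ, u, ɯ, ɒ/ are all [+back]; /i/ (high front unrounded tense vowel) is [−back].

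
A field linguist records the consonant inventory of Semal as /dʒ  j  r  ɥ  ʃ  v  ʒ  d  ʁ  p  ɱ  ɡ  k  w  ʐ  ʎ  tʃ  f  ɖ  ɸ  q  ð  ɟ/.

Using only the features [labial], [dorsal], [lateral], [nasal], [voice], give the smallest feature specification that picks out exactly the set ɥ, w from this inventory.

[+labial, +dorsal]

Every target segment is [+labial], [+dorsal]; each remaining inventory member fails at least one of these. Each conjunct is needed — [+dorsal] alone would also admit /j, ʁ, ɡ, k, …/; [+labial] alone would also admit /v, p, ɱ, f, …/ — and no other single listed feature has exactly this extension, so two is the minimum.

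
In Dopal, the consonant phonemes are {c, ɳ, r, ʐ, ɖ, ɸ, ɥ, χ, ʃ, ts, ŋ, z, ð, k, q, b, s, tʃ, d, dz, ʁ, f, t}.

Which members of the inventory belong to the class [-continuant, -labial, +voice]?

ɳ, ɖ, ŋ, d, dz

Eliminate segments failing any feature: /c, ts, k, q, tʃ, t/ are [-voice]; /r, ʐ, ɸ, ɥ, χ, ʃ, z, ð, s, ʁ, f/ are [+continuant]; /b/ is [+labial]. The remaining /ɳ, ɖ, ŋ, d, dz/ satisfy [-continuant], [-labial], [+voice].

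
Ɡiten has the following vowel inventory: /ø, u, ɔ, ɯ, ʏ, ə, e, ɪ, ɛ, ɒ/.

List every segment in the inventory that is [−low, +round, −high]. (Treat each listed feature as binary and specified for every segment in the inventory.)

Checking each segment against [−low], [+round], [−high]: /ø/ (mid front rounded tense vowel), /ɔ/ (mid back rounded lax vowel) satisfy every feature; every other segment in the inventory fails at least one.

ø, ɔ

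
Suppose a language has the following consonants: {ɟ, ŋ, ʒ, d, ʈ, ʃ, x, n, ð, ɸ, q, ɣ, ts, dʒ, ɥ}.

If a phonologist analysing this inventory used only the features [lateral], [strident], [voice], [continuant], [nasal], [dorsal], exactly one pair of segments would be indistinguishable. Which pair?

ɣ, ɥ

/ɣ/ (voiced velar fricative) and /ɥ/ (labial-palatal glide) are both [-lateral], [-strident], [+voice], [+continuant], [-nasal], [+dorsal], so none of the listed features separates them. (They do differ in [sonorant], [labial], [round] and [back], which are not among the given features.) Every other pair in the inventory differs on at least one listed feature.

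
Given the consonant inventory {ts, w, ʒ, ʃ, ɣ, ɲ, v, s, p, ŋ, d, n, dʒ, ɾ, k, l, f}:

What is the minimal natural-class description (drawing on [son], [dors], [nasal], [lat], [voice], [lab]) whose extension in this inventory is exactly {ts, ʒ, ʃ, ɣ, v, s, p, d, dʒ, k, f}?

/ts, ʒ, ʃ, ɣ, v, s, p, d, dʒ, k, f/ are exactly the [−sonorant] segments in the inventory, so a single feature suffices.

[−son]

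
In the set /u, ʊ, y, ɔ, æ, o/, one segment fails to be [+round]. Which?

/æ/ is the low front unrounded vowel, which is [-round]; the rest — /y, o, ɔ, u, ʊ/ — are [+round].

æ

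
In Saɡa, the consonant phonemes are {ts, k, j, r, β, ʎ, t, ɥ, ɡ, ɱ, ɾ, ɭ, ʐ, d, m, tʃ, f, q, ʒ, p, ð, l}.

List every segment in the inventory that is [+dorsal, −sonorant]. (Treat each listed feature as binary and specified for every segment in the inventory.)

k, ɡ, q

Checking each segment against [+dorsal], [−sonorant]: /k/ (voiceless velar stop), /ɡ/ (voiced velar stop), /q/ (voiceless uvular stop) satisfy every feature; every other segment in the inventory fails at least one.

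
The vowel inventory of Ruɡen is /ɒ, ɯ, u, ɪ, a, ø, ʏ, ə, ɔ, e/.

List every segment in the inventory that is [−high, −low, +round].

The [−high] segments are /ɒ, a, ø, ə, ɔ, e/.
Of those, [−low] gives /ø, ə, ɔ, e/.
Of those, [+round] leaves /ø, ɔ/.

ø, ɔ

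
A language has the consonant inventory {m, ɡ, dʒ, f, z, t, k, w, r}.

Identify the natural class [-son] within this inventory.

ɡ, dʒ, f, z, t, k

The feature [sonorant] marks segments produced without turbulent airflow (nasals, liquids, glides, vowels). In this inventory /ɡ, dʒ, f, z, t, k/ lack that property, so they are [-sonorant]; /m, w, r/ are [+sonorant].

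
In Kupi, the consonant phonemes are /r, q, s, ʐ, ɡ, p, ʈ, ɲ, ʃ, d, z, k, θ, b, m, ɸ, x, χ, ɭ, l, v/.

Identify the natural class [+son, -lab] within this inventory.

Eliminate segments failing any feature: /q, s, ʐ, ɡ, p, ʈ, ʃ, d, z, k, θ, b, ɸ, x, χ, v/ are [-sonorant]; /m/ is [+labial]. The remaining /r, ɲ, ɭ, l/ satisfy [+sonorant], [-labial].

r, ɲ, ɭ, l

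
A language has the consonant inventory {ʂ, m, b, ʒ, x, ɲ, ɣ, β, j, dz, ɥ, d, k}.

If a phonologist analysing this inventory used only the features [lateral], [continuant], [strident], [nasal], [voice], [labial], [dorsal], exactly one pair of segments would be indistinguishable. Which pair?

On the given features, /j/ and /ɣ/ have an identical profile: [-lateral], [+continuant], [-strident], [-nasal], [+voice], [-labial], [+dorsal]. No other two segments in the inventory coincide on all 7 features. (They do differ in [sonorant] and [back], which are not among the given features.)

j, ɣ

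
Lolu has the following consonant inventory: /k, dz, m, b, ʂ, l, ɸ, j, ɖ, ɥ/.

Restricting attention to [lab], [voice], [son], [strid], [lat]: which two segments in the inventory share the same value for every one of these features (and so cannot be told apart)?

ɥ, m

On the given features, /ɥ/ and /m/ have an identical profile: [+labial], [+voice], [+sonorant], [−strident], [−lateral]. No other two segments in the inventory coincide on all 5 features. (They do differ in [nasal], [continuant], [round] and [dorsal], which are not among the given features.)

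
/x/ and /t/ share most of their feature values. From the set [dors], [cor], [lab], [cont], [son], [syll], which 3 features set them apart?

The two segments share [-labial], [-sonorant], [-syllabic]. The only features from the list on which they differ: /x/ is [+continuant] while /t/ is [-continuant]; /x/ is [-coronal] while /t/ is [+coronal]; /x/ is [+dorsal] while /t/ is [-dorsal].

[continuant], [coronal], [dorsal]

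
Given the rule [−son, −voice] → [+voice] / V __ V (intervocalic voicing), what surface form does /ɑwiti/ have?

The only segment in the rule's environment that also matches [−son, −voice] is /t/. Applying [+voice] turns the voiceless alveolar stop into /d/ (voiced alveolar stop), giving [ɑwidi].

[ɑwidi]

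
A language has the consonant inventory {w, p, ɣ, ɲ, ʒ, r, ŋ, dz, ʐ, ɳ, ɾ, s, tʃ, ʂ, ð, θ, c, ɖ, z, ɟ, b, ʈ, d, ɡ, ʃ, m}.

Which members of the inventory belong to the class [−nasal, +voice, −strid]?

First, the [−nasal] segments are /w, p, ɣ, ʒ, r, dz, ʐ, ɾ, s, tʃ, ʂ, ð, θ, c, ɖ, z, ɟ, b, ʈ, d, ɡ, ʃ/.
Within that set, [+voice] gives /w, ɣ, ʒ, r, dz, ʐ, ɾ, ð, ɖ, z, ɟ, b, d, ɡ/.
Of those, [−strident] leaves /w, ɣ, r, ɾ, ð, ɖ, ɟ, b, d, ɡ/.

w, ɣ, r, ɾ, ð, ɖ, ɟ, b, d, ɡ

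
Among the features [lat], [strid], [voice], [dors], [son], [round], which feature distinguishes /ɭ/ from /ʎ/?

[dorsal]

The two segments share [+lateral], [−strident], [+voice], [+sonorant], [−round]. The only feature from the list on which they differ: /ɭ/ is [−dorsal] while /ʎ/ is [+dorsal].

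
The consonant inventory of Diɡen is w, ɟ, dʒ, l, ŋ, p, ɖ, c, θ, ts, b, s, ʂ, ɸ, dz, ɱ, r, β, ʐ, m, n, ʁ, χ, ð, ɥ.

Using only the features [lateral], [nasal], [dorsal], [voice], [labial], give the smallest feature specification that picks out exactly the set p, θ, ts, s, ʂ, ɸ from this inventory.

[-voice, -dorsal]

The class [-voice], [-dorsal] has exactly /p, θ, ts, s, ʂ, ɸ/ as its extension in this inventory. No smaller conjunction from the listed features achieves this: [-dorsal] alone would also admit /dʒ, l, ɖ, b, …/; [-voice] alone would also admit /c, χ/; and checking the remaining single features turns up none with this extension.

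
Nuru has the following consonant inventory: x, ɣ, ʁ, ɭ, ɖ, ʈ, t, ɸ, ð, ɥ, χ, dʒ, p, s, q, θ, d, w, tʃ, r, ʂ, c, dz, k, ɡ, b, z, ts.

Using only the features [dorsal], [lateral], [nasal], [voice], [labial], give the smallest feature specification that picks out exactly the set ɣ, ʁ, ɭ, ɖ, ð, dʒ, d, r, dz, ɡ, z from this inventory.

[+voice, −labial]

The class [+voice], [−labial] has exactly /ɣ, ʁ, ɭ, ɖ, ð, dʒ, d, r, dz, ɡ, z/ as its extension in this inventory. No smaller conjunction from the listed features achieves this: [−labial] alone would also admit /x, ʈ, t, χ, …/; [+voice] alone would also admit /ɥ, w, b/; and checking the remaining single features turns up none with this extension.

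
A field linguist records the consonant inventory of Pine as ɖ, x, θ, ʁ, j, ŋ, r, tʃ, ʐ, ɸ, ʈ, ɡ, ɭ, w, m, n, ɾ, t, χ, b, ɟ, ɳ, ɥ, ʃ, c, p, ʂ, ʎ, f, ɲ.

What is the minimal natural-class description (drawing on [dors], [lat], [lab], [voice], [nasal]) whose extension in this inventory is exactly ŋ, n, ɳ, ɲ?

[+nasal, -lab]

Every target segment is [+nasal], [-labial]; each remaining inventory member fails at least one of these. Each conjunct is needed — [-labial] alone would also admit /ɖ, x, θ, ʁ, …/; [+nasal] alone would also admit /m/ — and no other single listed feature has exactly this extension, so two is the minimum.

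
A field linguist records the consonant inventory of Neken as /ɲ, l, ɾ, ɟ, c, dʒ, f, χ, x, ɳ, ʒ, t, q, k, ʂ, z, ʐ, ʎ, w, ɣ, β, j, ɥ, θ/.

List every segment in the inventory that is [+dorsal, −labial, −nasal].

ɟ, c, χ, x, q, k, ʎ, ɣ, j

Eliminate segments failing any feature: /ɲ/ is [+nasal]; /l, ɾ, dʒ, f, ɳ, ʒ, t, ʂ, z, ʐ, β, θ/ are [−dorsal]; /w, ɥ/ are [+labial]. The remaining /ɟ, c, χ, x, q, k, ʎ, ɣ, j/ satisfy [+dorsal], [−labial], [−nasal].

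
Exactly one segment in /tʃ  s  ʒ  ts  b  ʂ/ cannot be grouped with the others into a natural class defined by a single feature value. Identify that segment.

The remaining segments after removing /b/ share [+strident]; /b/ (voiced bilabial stop) is [−strident]. For every other candidate removal, the leftover set fails to share any single feature value that the removed segment lacks.

b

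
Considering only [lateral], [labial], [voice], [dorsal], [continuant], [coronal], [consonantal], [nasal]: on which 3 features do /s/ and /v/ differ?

/s/ (voiceless alveolar fricative) and /v/ (voiced labiodental fricative) agree on [−lateral], [−dorsal], [+continuant], [+consonantal], [−nasal]. They differ on [voice] (/s/ [−], /v/ [+]), [labial] (/s/ [−], /v/ [+]), [coronal] (/s/ [+], /v/ [−]).

[voice], [labial], [coronal]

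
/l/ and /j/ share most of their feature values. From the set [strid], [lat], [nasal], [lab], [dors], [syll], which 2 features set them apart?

/l/ is the alveolar lateral approximant and /j/ is the palatal glide. Both are [-strident], [-nasal], [-labial], [-syllabic]. /l/ is [+lateral] while /j/ is [-lateral]; /l/ is [-dorsal] while /j/ is [+dorsal], so the distinguishing features are [lateral], [dorsal].

[lateral], [dorsal]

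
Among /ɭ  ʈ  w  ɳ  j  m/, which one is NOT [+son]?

ʈ

Every segment except /ʈ/ is [+sonorant]. /ʈ/ (voiceless retroflex stop) is [−sonorant], so it is the exception.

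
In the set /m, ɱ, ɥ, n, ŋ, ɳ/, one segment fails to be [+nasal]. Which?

Every segment except /ɥ/ is [+nasal]. /ɥ/ (labial-palatal glide) is [−nasal], so it is the exception.

ɥ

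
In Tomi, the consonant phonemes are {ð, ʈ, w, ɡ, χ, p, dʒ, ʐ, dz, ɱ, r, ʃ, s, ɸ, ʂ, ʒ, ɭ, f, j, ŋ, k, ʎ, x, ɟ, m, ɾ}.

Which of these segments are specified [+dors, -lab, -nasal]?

ɡ, χ, j, k, ʎ, x, ɟ

Eliminate segments failing any feature: /ð, ʈ, p, dʒ, ʐ, dz, ɱ, r, ʃ, s, ɸ, ʂ, ʒ, ɭ, f, m, ɾ/ are [-dorsal]; /w/ is [+labial]; /ŋ/ is [+nasal]. The remaining /ɡ, χ, j, k, ʎ, x, ɟ/ satisfy [+dorsal], [-labial], [-nasal].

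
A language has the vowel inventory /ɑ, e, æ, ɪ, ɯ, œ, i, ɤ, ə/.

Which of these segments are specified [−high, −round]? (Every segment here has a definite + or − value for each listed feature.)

ɑ, e, æ, ɤ, ə

Eliminate segments failing any feature: /ɪ, ɯ, i/ are [+high]; /œ/ is [+round]. The remaining /ɑ, e, æ, ɤ, ə/ satisfy [−high], [−round].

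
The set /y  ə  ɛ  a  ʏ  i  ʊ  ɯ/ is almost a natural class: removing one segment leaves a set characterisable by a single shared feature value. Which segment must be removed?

/y, ʏ, ɛ, ə, i, ʊ, ɯ/ are all [−low], but /a/ (low unrounded vowel) is [+low]. No other single segment can be removed to leave a set sharing one feature value that the removed segment lacks, so /a/ is the odd one out.

a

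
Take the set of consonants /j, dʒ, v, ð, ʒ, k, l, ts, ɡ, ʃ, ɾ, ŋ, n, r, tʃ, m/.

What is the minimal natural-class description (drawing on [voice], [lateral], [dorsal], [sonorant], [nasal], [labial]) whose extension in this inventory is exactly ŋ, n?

The class [+nasal], [−labial] has exactly /ŋ, n/ as its extension in this inventory. No smaller conjunction from the listed features achieves this: [−labial] alone would also admit /j, dʒ, ð, ʒ, …/; [+nasal] alone would also admit /m/; and checking the remaining single features turns up none with this extension.

[+nasal, −labial]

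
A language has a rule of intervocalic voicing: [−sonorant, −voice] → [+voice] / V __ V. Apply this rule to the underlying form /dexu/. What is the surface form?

[deɣu]

/x/ satisfies [−sonorant, −voice] and sits in V __ V. The [+voice] counterpart of the voiceless velar fricative is /ɣ/. Other segments in /dexu/ either fail the structural description or are not in the environment, so the surface form is [deɣu].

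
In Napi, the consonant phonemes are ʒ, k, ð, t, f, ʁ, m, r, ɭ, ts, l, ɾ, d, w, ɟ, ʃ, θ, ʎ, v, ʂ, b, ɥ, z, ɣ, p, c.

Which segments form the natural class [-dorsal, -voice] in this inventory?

Eliminate segments failing any feature: /ʒ, ð, m, r, ɭ, l, ɾ, d, v, b, z/ are [+voice]; /k, ʁ, w, ɟ, ʎ, ɥ, ɣ, c/ are [+dorsal]. The remaining /t, f, ts, ʃ, θ, ʂ, p/ satisfy [-dorsal], [-voice].

t, f, ts, ʃ, θ, ʂ, p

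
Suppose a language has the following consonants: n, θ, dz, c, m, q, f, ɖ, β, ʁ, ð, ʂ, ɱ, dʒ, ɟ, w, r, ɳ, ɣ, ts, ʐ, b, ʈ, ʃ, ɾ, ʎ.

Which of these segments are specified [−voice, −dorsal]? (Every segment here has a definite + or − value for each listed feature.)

θ, f, ʂ, ts, ʈ, ʃ

The [−voice] segments are /θ, c, q, f, ʂ, ts, ʈ, ʃ/.
Then [−dorsal] leaves /θ, f, ʂ, ts, ʈ, ʃ/.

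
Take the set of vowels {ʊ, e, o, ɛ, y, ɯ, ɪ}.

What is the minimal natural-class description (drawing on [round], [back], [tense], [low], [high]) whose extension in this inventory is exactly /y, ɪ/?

[+high, -back]

Every target segment is [+high], [-back]; each remaining inventory member fails at least one of these. Each conjunct is needed — [-back] alone would also admit /e, ɛ/; [+high] alone would also admit /ʊ, ɯ/ — and no other single listed feature has exactly this extension, so two is the minimum.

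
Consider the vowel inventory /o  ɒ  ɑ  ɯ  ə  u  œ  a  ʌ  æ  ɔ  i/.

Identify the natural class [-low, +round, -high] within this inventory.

o, œ, ɔ

Eliminate segments failing any feature: /ɒ, ɑ, a, æ/ are [+low]; /ɯ, ə, ʌ, i/ are [-round]; /u/ is [+high]. The remaining /o, œ, ɔ/ satisfy [-low], [+round], [-high].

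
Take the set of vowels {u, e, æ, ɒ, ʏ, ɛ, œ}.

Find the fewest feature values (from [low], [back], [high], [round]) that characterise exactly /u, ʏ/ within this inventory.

/u, ʏ/ are exactly the [+high] segments in the inventory, so a single feature suffices.

[+high]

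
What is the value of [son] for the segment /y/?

As the high front rounded tense vowel, /y/ is [+sonorant].

[+sonorant]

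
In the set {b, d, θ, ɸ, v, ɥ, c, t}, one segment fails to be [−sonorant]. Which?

ɥ

Every segment except /ɥ/ is [−sonorant]. /ɥ/ (labial-palatal glide) is [+sonorant], so it is the exception.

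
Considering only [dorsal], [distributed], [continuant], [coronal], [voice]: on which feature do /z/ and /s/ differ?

/z/ is the voiced alveolar fricative and /s/ is the voiceless alveolar fricative. Both are [−dorsal], [−distributed], [+continuant], [+coronal]. /z/ is [+voice] while /s/ is [−voice], so the distinguishing feature is [voice].

[voice]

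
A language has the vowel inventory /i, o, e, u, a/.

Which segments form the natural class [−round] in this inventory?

i, e, a

The [−round] segments here are /i, e, a/; the remaining /o, u/ are [+round].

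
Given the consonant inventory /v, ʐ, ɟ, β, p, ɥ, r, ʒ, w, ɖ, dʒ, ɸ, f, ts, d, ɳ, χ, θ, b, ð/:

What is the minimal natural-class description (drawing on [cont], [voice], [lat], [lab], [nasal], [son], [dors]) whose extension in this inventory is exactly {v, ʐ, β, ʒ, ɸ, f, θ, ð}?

Every target segment is [-sonorant], [+continuant], [-dorsal]; each remaining inventory member fails at least one of these. Each conjunct is needed — [+continuant, -dorsal] alone would also admit /r/; [-sonorant, -dorsal] alone would also admit /p, ɖ, dʒ, ts, …/; [-sonorant, +continuant] alone would also admit /χ/ — and no other combination of two listed features has exactly this extension, so three is the minimum.

[-son, +cont, -dors]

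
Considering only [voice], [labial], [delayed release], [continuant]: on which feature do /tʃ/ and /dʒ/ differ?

[voice]

/tʃ/ (voiceless postalveolar affricate) and /dʒ/ (voiced postalveolar affricate) agree on [−labial], [+delayed release], [−continuant]. They differ on [voice] (/tʃ/ [−], /dʒ/ [+]).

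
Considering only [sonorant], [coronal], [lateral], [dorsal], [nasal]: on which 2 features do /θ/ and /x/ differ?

/θ/ (voiceless dental fricative) and /x/ (voiceless velar fricative) agree on [−sonorant], [−lateral], [−nasal]. They differ on [coronal] (/θ/ [+], /x/ [−]), [dorsal] (/θ/ [−], /x/ [+]).

[coronal], [dorsal]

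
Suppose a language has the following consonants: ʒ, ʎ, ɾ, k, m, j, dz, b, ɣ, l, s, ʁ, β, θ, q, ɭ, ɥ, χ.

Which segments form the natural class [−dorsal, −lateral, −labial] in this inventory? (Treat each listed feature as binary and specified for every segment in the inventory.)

Eliminate segments failing any feature: /ʎ, k, j, ɣ, ʁ, q, ɥ, χ/ are [+dorsal]; /m, b, β/ are [+labial]; /l, ɭ/ are [+lateral]. The remaining /ʒ, ɾ, dz, s, θ/ satisfy [−dorsal], [−lateral], [−labial].

ʒ, ɾ, dz, s, θ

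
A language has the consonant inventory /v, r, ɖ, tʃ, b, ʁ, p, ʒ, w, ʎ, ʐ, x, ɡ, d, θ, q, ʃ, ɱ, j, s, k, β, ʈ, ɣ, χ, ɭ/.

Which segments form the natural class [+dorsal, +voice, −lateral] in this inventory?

Eliminate segments failing any feature: /v, r, ɖ, tʃ, b, p, ʒ, ʐ, d, θ, ʃ, ɱ, s, β, ʈ, ɭ/ are [−dorsal]; /ʎ/ is [+lateral]; /x, q, k, χ/ are [−voice]. The remaining /ʁ, w, ɡ, j, ɣ/ satisfy [+dorsal], [+voice], [−lateral].

ʁ, w, ɡ, j, ɣ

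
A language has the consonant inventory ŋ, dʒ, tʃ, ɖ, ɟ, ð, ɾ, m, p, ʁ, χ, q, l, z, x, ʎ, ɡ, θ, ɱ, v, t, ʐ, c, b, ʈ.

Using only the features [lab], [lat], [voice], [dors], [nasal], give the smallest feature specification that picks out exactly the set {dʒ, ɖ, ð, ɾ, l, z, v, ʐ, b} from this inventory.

[+voice, −nasal, −dors]

Every target segment is [+voice], [−nasal], [−dorsal]; each remaining inventory member fails at least one of these. Each conjunct is needed — [−nasal, −dorsal] alone would also admit /tʃ, p, θ, t, …/; [+voice, −dorsal] alone would also admit /m, ɱ/; [+voice, −nasal] alone would also admit /ɟ, ʁ, ʎ, ɡ/ — and no other combination of two listed features has exactly this extension, so three is the minimum.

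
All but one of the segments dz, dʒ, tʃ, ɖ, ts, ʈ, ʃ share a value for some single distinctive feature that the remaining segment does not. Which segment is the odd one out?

ʃ

/ts, ʈ, ɖ, dʒ, tʃ, dz/ are all [-continuant], but /ʃ/ (voiceless postalveolar fricative) is [+continuant]. No other single segment can be removed to leave a set sharing one feature value that the removed segment lacks, so /ʃ/ is the odd one out.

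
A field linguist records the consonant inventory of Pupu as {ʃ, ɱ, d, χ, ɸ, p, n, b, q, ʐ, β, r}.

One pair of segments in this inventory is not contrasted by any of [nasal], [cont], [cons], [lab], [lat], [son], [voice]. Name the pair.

ʃ, χ

On the given features, /ʃ/ and /χ/ have an identical profile: [−nasal], [+continuant], [+consonantal], [−labial], [−lateral], [−sonorant], [−voice]. No other two segments in the inventory coincide on all 7 features. (They do differ in [coronal] and [dorsal], which are not among the given features.)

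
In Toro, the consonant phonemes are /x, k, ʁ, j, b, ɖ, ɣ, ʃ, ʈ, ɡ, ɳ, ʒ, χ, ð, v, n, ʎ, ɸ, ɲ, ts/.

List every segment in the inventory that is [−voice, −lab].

x, k, ʃ, ʈ, χ, ts

Eliminate segments failing any feature: /ʁ, j, b, ɖ, ɣ, ɡ, ɳ, ʒ, ð, v, n, ʎ, ɲ/ are [+voice]; /ɸ/ is [+labial]. The remaining /x, k, ʃ, ʈ, χ, ts/ satisfy [−voice], [−labial].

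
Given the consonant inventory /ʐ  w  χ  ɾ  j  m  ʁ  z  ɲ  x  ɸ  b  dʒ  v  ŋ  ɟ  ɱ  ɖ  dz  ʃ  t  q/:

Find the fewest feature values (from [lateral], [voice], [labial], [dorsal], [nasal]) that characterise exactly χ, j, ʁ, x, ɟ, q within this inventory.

/χ, j, ʁ, x, ɟ, q/ are all [−nasal], [−labial], [+dorsal], and no other segment in the inventory matches all three values. Dropping any one of them over-generates: [−labial, +dorsal] alone would also admit /ɲ, ŋ/; [−nasal, +dorsal] alone would also admit /w/; [−nasal, −labial] alone would also admit /ʐ, ɾ, z, dʒ, …/. No other combination of two listed features picks out exactly this set either, so fewer than three features will not do.

[−nasal, −labial, +dorsal]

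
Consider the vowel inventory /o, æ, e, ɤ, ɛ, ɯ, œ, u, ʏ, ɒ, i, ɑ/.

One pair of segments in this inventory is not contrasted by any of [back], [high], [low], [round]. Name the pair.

ɛ, e

On the given features, /ɛ/ and /e/ have an identical profile: [-back], [-high], [-low], [-round]. No other two segments in the inventory coincide on all 4 features. (They do differ in [tense], which is not among the given features.)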